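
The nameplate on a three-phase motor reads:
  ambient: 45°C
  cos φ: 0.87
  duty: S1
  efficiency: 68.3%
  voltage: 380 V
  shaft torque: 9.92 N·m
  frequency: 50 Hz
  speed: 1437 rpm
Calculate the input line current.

ω = 2π×1437/60 = 150.5 rad/s; P_out = τω = 9.92 × 150.5 = 1493 W
P_in = P_out / η = 1493 / 0.683 = 2186 W
I_L = P_in / (√3·V_L·cosφ) = 2186 / (1.732 × 380 × 0.87) = 3.82 A

3.82 A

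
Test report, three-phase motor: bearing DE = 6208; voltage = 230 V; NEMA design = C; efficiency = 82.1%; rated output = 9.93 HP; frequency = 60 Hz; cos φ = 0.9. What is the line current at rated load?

P_out = 9.93 × 746 = 7408 W
P_in = P_out / η = 7408 / 0.821 = 9023 W
I_L = P_in / (√3·V_L·cosφ) = 9023 / (1.732 × 230 × 0.9) = 25.2 A

25.2 A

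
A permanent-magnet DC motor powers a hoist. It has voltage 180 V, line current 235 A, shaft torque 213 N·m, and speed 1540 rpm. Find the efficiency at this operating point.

ω = 2π × 1540/60 = 161.3 rad/s; P_out = τω = 213 × 161.3 = 34357 W
P_in = V·I = 180 × 235 = 42300 W
η = P_out / P_in = 34357 / 42300 = 0.812 = 81.2%

81.2 %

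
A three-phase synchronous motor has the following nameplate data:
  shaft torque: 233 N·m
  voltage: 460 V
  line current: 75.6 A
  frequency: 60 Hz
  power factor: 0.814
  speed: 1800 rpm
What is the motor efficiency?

ω = 2π × 1800/60 = 188.5 rad/s; P_out = τω = 233 × 188.5 = 43921 W
P_in = √3·V_L·I_L·cosφ = 1.732 × 460 × 75.6 × 0.814 = 49029 W
η = P_out / P_in = 43921 / 49029 = 0.896 = 89.6%

89.6 %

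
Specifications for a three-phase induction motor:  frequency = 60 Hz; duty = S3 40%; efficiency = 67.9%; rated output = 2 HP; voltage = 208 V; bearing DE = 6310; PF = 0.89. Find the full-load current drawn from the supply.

6.85 A

P_out = 2 × 746 = 1492 W
P_in = P_out / η = 1492 / 0.679 = 2197 W
I_L = P_in / (√3·V_L·cosφ) = 2197 / (1.732 × 208 × 0.89) = 6.85 A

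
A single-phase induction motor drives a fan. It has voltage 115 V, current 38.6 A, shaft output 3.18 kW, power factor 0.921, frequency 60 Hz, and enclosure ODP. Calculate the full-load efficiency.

77.8 %

P_out = 3.18 kW = 3180 W
P_in = V·I·cosφ = 115 × 38.6 × 0.921 = 4088 W
η = P_out / P_in = 3180 / 4088 = 0.778 = 77.8%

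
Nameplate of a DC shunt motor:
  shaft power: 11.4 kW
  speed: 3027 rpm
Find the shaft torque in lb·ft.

ω = 2π × 3027/60 = 317 rad/s
τ = P/ω = 11400/317 = 35.96 N·m
In lb·ft: 35.96/1.356 = 26.5 lb·ft

26.5 lb·ft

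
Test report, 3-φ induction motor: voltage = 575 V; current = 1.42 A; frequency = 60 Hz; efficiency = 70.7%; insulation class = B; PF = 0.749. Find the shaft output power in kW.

P_in = √3·V·I·cosφ = 1.732 × 575 × 1.42 × 0.749 = 1059 W
P_out = η·P_in = 0.707 × 1059 = 749 W

0.749 kW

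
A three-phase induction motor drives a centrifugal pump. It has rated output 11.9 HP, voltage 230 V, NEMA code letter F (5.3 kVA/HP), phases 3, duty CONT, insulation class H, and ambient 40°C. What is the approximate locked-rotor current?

S_LR = 5.3 × 11.9 = 63.07 kVA
I_LR = S_LR/(√3·V_L) = 63070/(1.732×230) = 158 A

158 A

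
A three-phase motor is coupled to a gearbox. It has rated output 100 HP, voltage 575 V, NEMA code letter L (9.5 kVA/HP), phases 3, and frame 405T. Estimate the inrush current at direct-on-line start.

954 A

S_LR = 9.5 × 100 = 950 kVA
I_LR = S_LR/(√3·V_L) = 950000/(1.732×575) = 954 A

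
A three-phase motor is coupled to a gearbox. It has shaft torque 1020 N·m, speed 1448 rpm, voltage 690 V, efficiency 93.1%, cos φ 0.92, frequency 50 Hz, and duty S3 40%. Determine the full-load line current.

151 A

ω = 2π×1448/60 = 151.6 rad/s; P_out = τω = 1020 × 151.6 = 154632 W
P_in = P_out / η = 154632 / 0.931 = 166092 W
I_L = P_in / (√3·V_L·cosφ) = 166092 / (1.732 × 690 × 0.92) = 151 A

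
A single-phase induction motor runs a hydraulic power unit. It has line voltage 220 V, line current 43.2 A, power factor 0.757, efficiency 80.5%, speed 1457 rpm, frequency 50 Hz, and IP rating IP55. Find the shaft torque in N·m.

P_in = V·I·cosφ = 220 × 43.2 × 0.757 = 7195 W
P_out = η·P_in = 0.805 × 7195 = 5792 W
n = 1457 rpm
ω = 2π×1457/60 = 152.6 rad/s
τ = P_out/ω = 5792/152.6 = 38 N·m

38 N·m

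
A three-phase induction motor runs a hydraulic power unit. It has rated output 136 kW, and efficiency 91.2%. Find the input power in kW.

P_out = 136000 W
P_in = P_out/η = 136000/0.912 = 149123 W = 149 kW

149 kW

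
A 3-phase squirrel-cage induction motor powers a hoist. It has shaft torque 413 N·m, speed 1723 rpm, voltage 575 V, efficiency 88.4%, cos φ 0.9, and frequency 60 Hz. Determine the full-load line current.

94 A

ω = 2π×1723/60 = 180.4 rad/s; P_out = τω = 413 × 180.4 = 74505 W
P_in = P_out / η = 74505 / 0.884 = 84282 W
I_L = P_in / (√3·V_L·cosφ) = 84282 / (1.732 × 575 × 0.9) = 94 A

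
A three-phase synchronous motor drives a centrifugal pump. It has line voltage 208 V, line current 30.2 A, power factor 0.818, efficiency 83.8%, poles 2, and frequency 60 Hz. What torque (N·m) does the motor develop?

19.8 N·m

P_in = √3·V·I·cosφ = 1.732 × 208 × 30.2 × 0.818 = 8900 W
P_out = η·P_in = 0.838 × 8900 = 7458 W
n = n_s = 120×60/2 = 3600 rpm (synchronous)
ω = 2π×3600/60 = 377 rad/s
τ = P_out/ω = 7458/377 = 19.8 N·m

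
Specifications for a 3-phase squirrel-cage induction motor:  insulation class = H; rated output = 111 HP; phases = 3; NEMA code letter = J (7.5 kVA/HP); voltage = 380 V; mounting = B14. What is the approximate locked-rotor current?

1260 A

S_LR = 7.5 × 111 = 832.5 kVA
I_LR = S_LR/(√3·V_L) = 832500/(1.732×380) = 1260 A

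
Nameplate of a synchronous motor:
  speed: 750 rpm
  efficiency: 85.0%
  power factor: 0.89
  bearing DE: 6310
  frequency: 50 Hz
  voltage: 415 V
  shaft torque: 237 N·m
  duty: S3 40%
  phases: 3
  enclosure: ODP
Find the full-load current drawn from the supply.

ω = 2π×750/60 = 78.54 rad/s; P_out = τω = 237 × 78.54 = 18614 W
P_in = P_out / η = 18614 / 0.850 = 21899 W
I_L = P_in / (√3·V_L·cosφ) = 21899 / (1.732 × 415 × 0.89) = 34.2 A

34.2 A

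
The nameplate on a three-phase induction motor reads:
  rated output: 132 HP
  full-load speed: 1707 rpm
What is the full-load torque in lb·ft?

406 lb·ft

P_out = 132 × 746 = 98472 W
ω = 2π × 1707/60 = 178.8 rad/s
τ = P_out/ω = 98472/178.8 = 550.7 N·m
In lb·ft: 550.7/1.356 = 406 lb·ft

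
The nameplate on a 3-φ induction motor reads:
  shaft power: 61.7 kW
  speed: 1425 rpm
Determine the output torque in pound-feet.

305 lb·ft

ω = 2π × 1425/60 = 149.2 rad/s
τ = P/ω = 61700/149.2 = 413.5 N·m
In lb·ft: 413.5/1.356 = 305 lb·ft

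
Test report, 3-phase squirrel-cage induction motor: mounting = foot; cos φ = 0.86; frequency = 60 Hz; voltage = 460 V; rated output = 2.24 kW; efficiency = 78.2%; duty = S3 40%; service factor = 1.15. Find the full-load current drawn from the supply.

4.18 A

P_out = 2.24 kW = 2240 W
P_in = P_out / η = 2240 / 0.782 = 2864 W
I_L = P_in / (√3·V_L·cosφ) = 2864 / (1.732 × 460 × 0.86) = 4.18 A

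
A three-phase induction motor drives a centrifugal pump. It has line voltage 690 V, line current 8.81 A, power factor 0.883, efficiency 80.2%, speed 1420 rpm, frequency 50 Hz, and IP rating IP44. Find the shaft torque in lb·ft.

37 lb·ft

P_in = √3·V·I·cosφ = 1.732 × 690 × 8.81 × 0.883 = 9297 W
P_out = η·P_in = 0.802 × 9297 = 7456 W
n = 1420 rpm
ω = 2π×1420/60 = 148.7 rad/s
τ = P_out/ω = 7456/148.7 = 50.14 N·m
In lb·ft: 50.14/1.356 = 37 lb·ft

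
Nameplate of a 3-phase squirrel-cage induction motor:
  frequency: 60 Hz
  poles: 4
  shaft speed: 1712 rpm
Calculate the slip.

n_s = 120f/p = 120×60/4 = 1800 rpm
s = (n_s − n)/n_s = (1800 − 1712)/1800 = 0.0489

4.89 %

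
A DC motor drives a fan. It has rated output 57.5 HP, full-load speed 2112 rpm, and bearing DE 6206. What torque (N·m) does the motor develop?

194 N·m

P_out = 57.5 × 746 = 42895 W
ω = 2π × 2112/60 = 221.2 rad/s
τ = P_out/ω = 42895/221.2 = 194 N·m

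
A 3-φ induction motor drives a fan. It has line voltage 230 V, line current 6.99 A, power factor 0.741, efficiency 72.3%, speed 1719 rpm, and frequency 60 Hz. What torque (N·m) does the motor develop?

8.29 N·m

P_in = √3·V·I·cosφ = 1.732 × 230 × 6.99 × 0.741 = 2063 W
P_out = η·P_in = 0.723 × 2063 = 1492 W
n = 1719 rpm
ω = 2π×1719/60 = 180 rad/s
τ = P_out/ω = 1492/180 = 8.29 N·m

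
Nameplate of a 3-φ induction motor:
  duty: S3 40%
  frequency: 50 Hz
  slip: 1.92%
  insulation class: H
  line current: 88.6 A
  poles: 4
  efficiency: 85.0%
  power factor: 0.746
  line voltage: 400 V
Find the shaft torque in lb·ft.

P_in = √3·V·I·cosφ = 1.732 × 400 × 88.6 × 0.746 = 45791 W
P_out = η·P_in = 0.85 × 45791 = 38922 W
n_s = 120×50/4 = 1500 rpm; n = 1500×(1−0.0192) = 1471 rpm
ω = 2π×1471/60 = 154 rad/s
τ = P_out/ω = 38922/154 = 252.7 N·m
In lb·ft: 252.7/1.356 = 186 lb·ft

186 lb·ft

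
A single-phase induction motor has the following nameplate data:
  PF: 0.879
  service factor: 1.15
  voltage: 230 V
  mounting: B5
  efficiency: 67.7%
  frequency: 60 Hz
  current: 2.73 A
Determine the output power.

0.374 kW

P_in = V·I·cosφ = 230 × 2.73 × 0.879 = 552 W
P_out = η·P_in = 0.677 × 552 = 374 W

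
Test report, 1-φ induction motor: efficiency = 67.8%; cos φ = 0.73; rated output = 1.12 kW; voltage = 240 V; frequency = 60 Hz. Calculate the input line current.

9.43 A

P_out = 1.12 kW = 1120 W
P_in = P_out / η = 1120 / 0.678 = 1652 W
I = P_in / (V·cosφ) = 1652 / (240 × 0.73) = 9.43 A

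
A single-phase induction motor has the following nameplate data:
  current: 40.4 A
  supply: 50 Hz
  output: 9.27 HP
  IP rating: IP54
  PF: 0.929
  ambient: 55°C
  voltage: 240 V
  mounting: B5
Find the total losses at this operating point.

P_in = V·I·cosφ = 240×40.4×0.929 = 9008 W
P_out = 9.27×746 = 6915 W
Losses = P_in − P_out = 9008 − 6915 = 2093 W

2090 W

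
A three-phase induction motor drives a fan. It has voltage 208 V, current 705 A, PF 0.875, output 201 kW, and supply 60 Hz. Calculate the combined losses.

21200 W

P_in = √3·V·I·cosφ = 1.732×208×705×0.875 = 222233 W
P_out = 201000 W
Losses = P_in − P_out = 222233 − 201000 = 21233 W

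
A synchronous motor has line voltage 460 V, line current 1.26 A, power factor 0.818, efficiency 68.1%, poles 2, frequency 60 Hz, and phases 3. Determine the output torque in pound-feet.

P_in = √3·V·I·cosφ = 1.732 × 460 × 1.26 × 0.818 = 821 W
P_out = η·P_in = 0.681 × 821 = 559 W
n = n_s = 120×60/2 = 3600 rpm (synchronous)
ω = 2π×3600/60 = 377 rad/s
τ = P_out/ω = 559/377 = 1.483 N·m
In lb·ft: 1.483/1.356 = 1.09 lb·ft

1.09 lb·ft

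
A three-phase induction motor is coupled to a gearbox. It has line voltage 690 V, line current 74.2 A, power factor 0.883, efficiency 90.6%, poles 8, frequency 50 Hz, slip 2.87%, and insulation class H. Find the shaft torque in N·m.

930 N·m

P_in = √3·V·I·cosφ = 1.732 × 690 × 74.2 × 0.883 = 78300 W
P_out = η·P_in = 0.906 × 78300 = 70940 W
n_s = 120×50/8 = 750 rpm; n = 750×(1−0.0287) = 728 rpm
ω = 2π×728/60 = 76.24 rad/s
τ = P_out/ω = 70940/76.24 = 930 N·m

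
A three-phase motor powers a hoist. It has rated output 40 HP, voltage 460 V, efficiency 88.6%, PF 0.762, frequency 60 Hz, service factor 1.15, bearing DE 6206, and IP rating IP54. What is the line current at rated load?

P_out = 40 × 746 = 29840 W
P_in = P_out / η = 29840 / 0.886 = 33679 W
I_L = P_in / (√3·V_L·cosφ) = 33679 / (1.732 × 460 × 0.762) = 55.5 A

55.5 A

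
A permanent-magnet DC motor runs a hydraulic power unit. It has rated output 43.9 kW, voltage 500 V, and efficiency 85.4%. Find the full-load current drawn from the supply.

103 A

P_out = 43.9 kW = 43900 W
P_in = P_out / η = 43900 / 0.854 = 51405 W
I = P_in / V = 51405 / 500 = 103 A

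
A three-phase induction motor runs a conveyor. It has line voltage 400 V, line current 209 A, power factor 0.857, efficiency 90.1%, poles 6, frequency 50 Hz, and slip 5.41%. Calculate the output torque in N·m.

P_in = √3·V·I·cosφ = 1.732 × 400 × 209 × 0.857 = 124089 W
P_out = η·P_in = 0.901 × 124089 = 111804 W
n_s = 120×50/6 = 1000 rpm; n = 1000×(1−0.0541) = 946 rpm
ω = 2π×946/60 = 99.06 rad/s
τ = P_out/ω = 111804/99.06 = 1130 N·m

1130 N·m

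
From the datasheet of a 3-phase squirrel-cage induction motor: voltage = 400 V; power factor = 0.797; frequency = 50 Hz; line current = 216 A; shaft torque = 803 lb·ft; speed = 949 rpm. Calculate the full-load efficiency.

τ = 803 lb·ft × 1.356 = 1089 N·m
ω = 2π × 949/60 = 99.38 rad/s; P_out = τω = 1089 × 99.38 = 108225 W
P_in = √3·V_L·I_L·cosφ = 1.732 × 400 × 216 × 0.797 = 119267 W
η = P_out / P_in = 108225 / 119267 = 0.907 = 90.7%

90.7 %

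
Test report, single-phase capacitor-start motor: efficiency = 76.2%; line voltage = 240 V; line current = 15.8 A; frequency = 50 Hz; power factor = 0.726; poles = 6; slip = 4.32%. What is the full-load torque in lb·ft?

P_in = V·I·cosφ = 240 × 15.8 × 0.726 = 2753 W
P_out = η·P_in = 0.762 × 2753 = 2098 W
n_s = 120×50/6 = 1000 rpm; n = 1000×(1−0.0432) = 957 rpm
ω = 2π×957/60 = 100.2 rad/s
τ = P_out/ω = 2098/100.2 = 20.94 N·m
In lb·ft: 20.94/1.356 = 15.4 lb·ft

15.4 lb·ft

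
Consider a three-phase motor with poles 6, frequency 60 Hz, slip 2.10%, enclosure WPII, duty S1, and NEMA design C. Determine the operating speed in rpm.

n_s = 120f/p = 120×60/6 = 1200 rpm
n = n_s(1 − s) = 1200 × (1 − 0.021) = 1175 rpm

1175 rpm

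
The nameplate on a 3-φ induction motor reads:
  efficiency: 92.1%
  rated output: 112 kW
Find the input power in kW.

122 kW

P_out = 112000 W
P_in = P_out/η = 112000/0.921 = 121607 W = 122 kW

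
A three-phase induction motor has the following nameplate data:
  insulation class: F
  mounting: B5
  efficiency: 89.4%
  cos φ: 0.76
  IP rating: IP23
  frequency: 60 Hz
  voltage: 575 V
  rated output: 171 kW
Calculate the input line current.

253 A

P_out = 171 kW = 171000 W
P_in = P_out / η = 171000 / 0.894 = 191275 W
I_L = P_in / (√3·V_L·cosφ) = 191275 / (1.732 × 575 × 0.76) = 253 A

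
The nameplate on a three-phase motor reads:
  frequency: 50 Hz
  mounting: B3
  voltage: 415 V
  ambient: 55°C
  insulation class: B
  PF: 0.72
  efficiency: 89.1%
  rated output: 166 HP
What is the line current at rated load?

P_out = 166 × 746 = 123836 W
P_in = P_out / η = 123836 / 0.891 = 138985 W
I_L = P_in / (√3·V_L·cosφ) = 138985 / (1.732 × 415 × 0.72) = 269 A

269 A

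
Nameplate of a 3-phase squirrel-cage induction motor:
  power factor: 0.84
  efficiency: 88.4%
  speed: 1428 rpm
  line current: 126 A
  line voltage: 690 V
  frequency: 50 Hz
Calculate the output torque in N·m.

P_in = √3·V·I·cosφ = 1.732 × 690 × 126 × 0.84 = 126487 W
P_out = η·P_in = 0.884 × 126487 = 111815 W
n = 1428 rpm
ω = 2π×1428/60 = 149.5 rad/s
τ = P_out/ω = 111815/149.5 = 748 N·m

748 N·m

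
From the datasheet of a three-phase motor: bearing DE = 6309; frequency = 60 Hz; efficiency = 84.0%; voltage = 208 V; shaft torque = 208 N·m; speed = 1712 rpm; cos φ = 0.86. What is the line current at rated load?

ω = 2π×1712/60 = 179.3 rad/s; P_out = τω = 208 × 179.3 = 37294 W
P_in = P_out / η = 37294 / 0.840 = 44398 W
I_L = P_in / (√3·V_L·cosφ) = 44398 / (1.732 × 208 × 0.86) = 143 A

143 A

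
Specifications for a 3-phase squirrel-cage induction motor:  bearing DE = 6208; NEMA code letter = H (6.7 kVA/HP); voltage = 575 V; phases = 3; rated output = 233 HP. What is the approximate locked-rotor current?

S_LR = 6.7 × 233 = 1561.1 kVA
I_LR = S_LR/(√3·V_L) = 1561100/(1.732×575) = 1570 A

1570 A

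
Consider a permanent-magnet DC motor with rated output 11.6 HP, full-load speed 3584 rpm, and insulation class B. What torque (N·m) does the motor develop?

P_out = 11.6 × 746 = 8654 W
ω = 2π × 3584/60 = 375.3 rad/s
τ = P_out/ω = 8654/375.3 = 23.1 N·m

23.1 N·m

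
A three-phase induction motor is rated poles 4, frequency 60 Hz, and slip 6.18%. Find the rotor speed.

1689 rpm

n_s = 120f/p = 120×60/4 = 1800 rpm
n = n_s(1 − s) = 1800 × (1 − 0.0618) = 1689 rpm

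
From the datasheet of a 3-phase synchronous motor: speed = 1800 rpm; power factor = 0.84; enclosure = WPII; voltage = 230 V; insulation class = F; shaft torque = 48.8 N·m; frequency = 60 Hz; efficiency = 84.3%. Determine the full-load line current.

32.6 A

ω = 2π×1800/60 = 188.5 rad/s; P_out = τω = 48.8 × 188.5 = 9199 W
P_in = P_out / η = 9199 / 0.843 = 10912 W
I_L = P_in / (√3·V_L·cosφ) = 10912 / (1.732 × 230 × 0.84) = 32.6 A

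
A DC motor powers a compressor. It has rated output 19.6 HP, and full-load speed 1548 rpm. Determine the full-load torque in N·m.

90.2 N·m

P_out = 19.6 × 746 = 14622 W
ω = 2π × 1548/60 = 162.1 rad/s
τ = P_out/ω = 14622/162.1 = 90.2 N·m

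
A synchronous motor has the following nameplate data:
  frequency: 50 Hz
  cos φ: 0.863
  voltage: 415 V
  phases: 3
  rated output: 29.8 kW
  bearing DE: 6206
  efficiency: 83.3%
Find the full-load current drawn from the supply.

57.7 A

P_out = 29.8 kW = 29800 W
P_in = P_out / η = 29800 / 0.833 = 35774 W
I_L = P_in / (√3·V_L·cosφ) = 35774 / (1.732 × 415 × 0.863) = 57.7 A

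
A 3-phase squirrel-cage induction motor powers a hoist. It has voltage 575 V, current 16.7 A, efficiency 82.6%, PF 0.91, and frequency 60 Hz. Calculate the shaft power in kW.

12.5 kW

P_in = √3·V·I·cosφ = 1.732 × 575 × 16.7 × 0.91 = 15135 W
P_out = η·P_in = 0.826 × 15135 = 12502 W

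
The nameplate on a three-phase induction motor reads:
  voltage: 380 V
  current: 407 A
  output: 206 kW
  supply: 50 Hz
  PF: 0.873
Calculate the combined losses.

P_in = √3·V·I·cosφ = 1.732×380×407×0.873 = 233851 W
P_out = 206000 W
Losses = P_in − P_out = 233851 − 206000 = 27851 W

27900 W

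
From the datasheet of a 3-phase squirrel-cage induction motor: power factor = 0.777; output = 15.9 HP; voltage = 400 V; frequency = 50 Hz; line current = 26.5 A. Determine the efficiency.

P_out = 15.9 × 746 = 11861 W
P_in = √3·V_L·I_L·cosφ = 1.732 × 400 × 26.5 × 0.777 = 14265 W
η = P_out / P_in = 11861 / 14265 = 0.831 = 83.1%

83.1 %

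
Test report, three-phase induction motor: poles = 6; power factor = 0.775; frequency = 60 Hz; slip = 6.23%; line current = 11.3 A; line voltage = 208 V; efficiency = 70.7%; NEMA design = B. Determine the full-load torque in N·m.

P_in = √3·V·I·cosφ = 1.732 × 208 × 11.3 × 0.775 = 3155 W
P_out = η·P_in = 0.707 × 3155 = 2231 W
n_s = 120×60/6 = 1200 rpm; n = 1200×(1−0.0623) = 1125 rpm
ω = 2π×1125/60 = 117.8 rad/s
τ = P_out/ω = 2231/117.8 = 18.9 N·m

18.9 N·m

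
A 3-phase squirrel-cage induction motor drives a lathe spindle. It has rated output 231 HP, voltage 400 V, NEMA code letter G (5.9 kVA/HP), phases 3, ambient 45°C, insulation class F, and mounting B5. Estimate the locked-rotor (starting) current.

1970 A

S_LR = 5.9 × 231 = 1362.9 kVA
I_LR = S_LR/(√3·V_L) = 1362900/(1.732×400) = 1970 A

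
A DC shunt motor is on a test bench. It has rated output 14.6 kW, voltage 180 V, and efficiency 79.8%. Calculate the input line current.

P_out = 14.6 kW = 14600 W
P_in = P_out / η = 14600 / 0.798 = 18296 W
I = P_in / V = 18296 / 180 = 102 A

102 A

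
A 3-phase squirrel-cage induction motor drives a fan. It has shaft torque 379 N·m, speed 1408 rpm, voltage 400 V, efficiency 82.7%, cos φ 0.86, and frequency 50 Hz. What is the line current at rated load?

113 A

ω = 2π×1408/60 = 147.4 rad/s; P_out = τω = 379 × 147.4 = 55865 W
P_in = P_out / η = 55865 / 0.827 = 67551 W
I_L = P_in / (√3·V_L·cosφ) = 67551 / (1.732 × 400 × 0.86) = 113 A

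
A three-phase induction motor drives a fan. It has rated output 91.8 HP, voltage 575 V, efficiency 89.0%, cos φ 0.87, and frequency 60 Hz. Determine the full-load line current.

P_out = 91.8 × 746 = 68483 W
P_in = P_out / η = 68483 / 0.890 = 76947 W
I_L = P_in / (√3·V_L·cosφ) = 76947 / (1.732 × 575 × 0.87) = 88.8 A

88.8 A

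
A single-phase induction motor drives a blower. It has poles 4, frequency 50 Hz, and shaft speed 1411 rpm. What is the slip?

n_s = 120f/p = 120×50/4 = 1500 rpm
s = (n_s − n)/n_s = (1500 − 1411)/1500 = 0.0593

5.93 %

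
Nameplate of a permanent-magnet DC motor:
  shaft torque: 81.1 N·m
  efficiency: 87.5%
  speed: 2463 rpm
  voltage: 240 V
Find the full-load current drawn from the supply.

99.6 A

ω = 2π×2463/60 = 257.9 rad/s; P_out = τω = 81.1 × 257.9 = 20916 W
P_in = P_out / η = 20916 / 0.875 = 23904 W
I = P_in / V = 23904 / 240 = 99.6 A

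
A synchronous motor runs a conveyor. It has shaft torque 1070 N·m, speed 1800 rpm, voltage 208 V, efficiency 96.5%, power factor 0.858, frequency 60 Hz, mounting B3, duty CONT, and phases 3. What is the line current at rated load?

676 A

ω = 2π×1800/60 = 188.5 rad/s; P_out = τω = 1070 × 188.5 = 201695 W
P_in = P_out / η = 201695 / 0.965 = 209010 W
I_L = P_in / (√3·V_L·cosφ) = 209010 / (1.732 × 208 × 0.858) = 676 A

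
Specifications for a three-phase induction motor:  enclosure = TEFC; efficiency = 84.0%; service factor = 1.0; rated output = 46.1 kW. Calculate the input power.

P_out = 46100 W
P_in = P_out/η = 46100/0.84 = 54881 W = 54.9 kW

54.9 kW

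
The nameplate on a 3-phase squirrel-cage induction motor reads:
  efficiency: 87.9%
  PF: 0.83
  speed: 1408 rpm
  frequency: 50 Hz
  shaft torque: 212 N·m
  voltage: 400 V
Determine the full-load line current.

61.8 A

ω = 2π×1408/60 = 147.4 rad/s; P_out = τω = 212 × 147.4 = 31249 W
P_in = P_out / η = 31249 / 0.879 = 35551 W
I_L = P_in / (√3·V_L·cosφ) = 35551 / (1.732 × 400 × 0.83) = 61.8 A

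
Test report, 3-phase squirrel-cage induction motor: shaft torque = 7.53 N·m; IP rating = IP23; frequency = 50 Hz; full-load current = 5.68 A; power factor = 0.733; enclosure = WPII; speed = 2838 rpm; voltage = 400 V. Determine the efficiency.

77.6 %

ω = 2π × 2838/60 = 297.2 rad/s; P_out = τω = 7.53 × 297.2 = 2238 W
P_in = √3·V_L·I_L·cosφ = 1.732 × 400 × 5.68 × 0.733 = 2884 W
η = P_out / P_in = 2238 / 2884 = 0.776 = 77.6%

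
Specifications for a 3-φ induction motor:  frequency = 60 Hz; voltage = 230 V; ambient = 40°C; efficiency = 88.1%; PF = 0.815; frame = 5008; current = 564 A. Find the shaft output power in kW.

161 kW

P_in = √3·V·I·cosφ = 1.732 × 230 × 564 × 0.815 = 183110 W
P_out = η·P_in = 0.881 × 183110 = 161320 W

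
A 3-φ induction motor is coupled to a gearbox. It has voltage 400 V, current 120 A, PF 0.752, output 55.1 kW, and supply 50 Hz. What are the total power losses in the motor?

P_in = √3·V·I·cosφ = 1.732×400×120×0.752 = 62518 W
P_out = 55100 W
Losses = P_in − P_out = 62518 − 55100 = 7418 W

7.42 kW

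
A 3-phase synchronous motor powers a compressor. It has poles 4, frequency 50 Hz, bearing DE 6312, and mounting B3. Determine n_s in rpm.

1500 rpm

n_s = 120f/p = 120×50/4 = 1500 rpm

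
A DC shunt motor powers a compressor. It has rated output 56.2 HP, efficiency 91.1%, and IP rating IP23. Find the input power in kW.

46 kW

P_out = 56.2 × 746 = 41925 W
P_in = P_out/η = 41925/0.911 = 46021 W = 46 kW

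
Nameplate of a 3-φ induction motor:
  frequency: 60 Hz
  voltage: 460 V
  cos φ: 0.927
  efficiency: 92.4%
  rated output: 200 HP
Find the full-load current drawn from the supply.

P_out = 200 × 746 = 149200 W
P_in = P_out / η = 149200 / 0.924 = 161472 W
I_L = P_in / (√3·V_L·cosφ) = 161472 / (1.732 × 460 × 0.927) = 219 A

219 A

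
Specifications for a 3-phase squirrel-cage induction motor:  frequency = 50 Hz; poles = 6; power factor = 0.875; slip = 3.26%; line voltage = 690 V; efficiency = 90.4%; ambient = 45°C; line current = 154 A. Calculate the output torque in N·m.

1440 N·m

P_in = √3·V·I·cosφ = 1.732 × 690 × 154 × 0.875 = 161037 W
P_out = η·P_in = 0.904 × 161037 = 145577 W
n_s = 120×50/6 = 1000 rpm; n = 1000×(1−0.0326) = 967 rpm
ω = 2π×967/60 = 101.3 rad/s
τ = P_out/ω = 145577/101.3 = 1440 N·m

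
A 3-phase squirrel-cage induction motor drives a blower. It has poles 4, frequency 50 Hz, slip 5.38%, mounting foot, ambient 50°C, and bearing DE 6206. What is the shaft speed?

1419 rpm

n_s = 120f/p = 120×50/4 = 1500 rpm
n = n_s(1 − s) = 1500 × (1 − 0.0538) = 1419 rpm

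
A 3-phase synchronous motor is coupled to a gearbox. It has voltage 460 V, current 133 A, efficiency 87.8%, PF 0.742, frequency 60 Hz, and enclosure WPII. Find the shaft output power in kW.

P_in = √3·V·I·cosφ = 1.732 × 460 × 133 × 0.742 = 78625 W
P_out = η·P_in = 0.878 × 78625 = 69033 W

69 kW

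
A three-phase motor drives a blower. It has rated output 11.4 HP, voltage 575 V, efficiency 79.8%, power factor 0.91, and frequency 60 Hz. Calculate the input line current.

11.8 A

P_out = 11.4 × 746 = 8504 W
P_in = P_out / η = 8504 / 0.798 = 10657 W
I_L = P_in / (√3·V_L·cosφ) = 10657 / (1.732 × 575 × 0.91) = 11.8 A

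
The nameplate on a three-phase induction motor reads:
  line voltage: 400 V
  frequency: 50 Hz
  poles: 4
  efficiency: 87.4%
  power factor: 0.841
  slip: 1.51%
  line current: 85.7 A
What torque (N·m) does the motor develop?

282 N·m

P_in = √3·V·I·cosφ = 1.732 × 400 × 85.7 × 0.841 = 49933 W
P_out = η·P_in = 0.874 × 49933 = 43641 W
n_s = 120×50/4 = 1500 rpm; n = 1500×(1−0.0151) = 1477 rpm
ω = 2π×1477/60 = 154.7 rad/s
τ = P_out/ω = 43641/154.7 = 282 N·m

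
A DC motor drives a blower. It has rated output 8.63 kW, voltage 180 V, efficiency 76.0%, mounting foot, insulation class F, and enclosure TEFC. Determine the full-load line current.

63.1 A

P_out = 8.63 kW = 8630 W
P_in = P_out / η = 8630 / 0.760 = 11355 W
I = P_in / V = 11355 / 180 = 63.1 A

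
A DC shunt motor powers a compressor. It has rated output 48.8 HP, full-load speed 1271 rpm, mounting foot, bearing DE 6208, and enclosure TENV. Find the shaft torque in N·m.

P_out = 48.8 × 746 = 36405 W
ω = 2π × 1271/60 = 133.1 rad/s
τ = P_out/ω = 36405/133.1 = 274 N·m

274 N·m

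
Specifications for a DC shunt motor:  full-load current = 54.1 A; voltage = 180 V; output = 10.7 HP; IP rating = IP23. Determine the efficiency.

P_out = 10.7 × 746 = 7982 W
P_in = V·I = 180 × 54.1 = 9738 W
η = P_out / P_in = 7982 / 9738 = 0.820 = 82.0%

82.0 %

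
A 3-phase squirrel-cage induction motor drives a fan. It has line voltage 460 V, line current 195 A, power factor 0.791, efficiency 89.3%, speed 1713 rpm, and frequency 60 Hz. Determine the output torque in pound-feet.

P_in = √3·V·I·cosφ = 1.732 × 460 × 195 × 0.791 = 122890 W
P_out = η·P_in = 0.893 × 122890 = 109741 W
n = 1713 rpm
ω = 2π×1713/60 = 179.4 rad/s
τ = P_out/ω = 109741/179.4 = 611.7 N·m
In lb·ft: 611.7/1.356 = 451 lb·ft

451 lb·ft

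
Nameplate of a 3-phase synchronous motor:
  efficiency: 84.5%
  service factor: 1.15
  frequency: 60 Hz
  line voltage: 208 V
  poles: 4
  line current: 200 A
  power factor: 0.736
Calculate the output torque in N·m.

P_in = √3·V·I·cosφ = 1.732 × 208 × 200 × 0.736 = 53030 W
P_out = η·P_in = 0.845 × 53030 = 44810 W
n = n_s = 120×60/4 = 1800 rpm (synchronous)
ω = 2π×1800/60 = 188.5 rad/s
τ = P_out/ω = 44810/188.5 = 238 N·m

238 N·m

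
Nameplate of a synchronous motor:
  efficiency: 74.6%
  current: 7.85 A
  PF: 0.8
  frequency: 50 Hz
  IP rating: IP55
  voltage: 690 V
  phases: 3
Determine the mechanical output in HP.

P_in = √3·V·I·cosφ = 1.732 × 690 × 7.85 × 0.8 = 7505 W
P_out = η·P_in = 0.746 × 7505 = 5599 W
= 5599/746 = 7.51 HP

7.51 HP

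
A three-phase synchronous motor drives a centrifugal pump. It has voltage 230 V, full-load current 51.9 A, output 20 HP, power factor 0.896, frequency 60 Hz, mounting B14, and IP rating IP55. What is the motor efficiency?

80.5 %

P_out = 20 × 746 = 14920 W
P_in = √3·V_L·I_L·cosφ = 1.732 × 230 × 51.9 × 0.896 = 18525 W
η = P_out / P_in = 14920 / 18525 = 0.805 = 80.5%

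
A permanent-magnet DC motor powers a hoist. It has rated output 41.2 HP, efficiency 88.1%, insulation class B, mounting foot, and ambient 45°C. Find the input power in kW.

34.9 kW

P_out = 41.2 × 746 = 30735 W
P_in = P_out/η = 30735/0.881 = 34886 W = 34.9 kW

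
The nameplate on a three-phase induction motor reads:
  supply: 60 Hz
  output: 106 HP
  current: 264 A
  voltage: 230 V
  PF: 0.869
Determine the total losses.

12.3 kW

P_in = √3·V·I·cosφ = 1.732×230×264×0.869 = 91390 W
P_out = 106×746 = 79076 W
Losses = P_in − P_out = 91390 − 79076 = 12314 W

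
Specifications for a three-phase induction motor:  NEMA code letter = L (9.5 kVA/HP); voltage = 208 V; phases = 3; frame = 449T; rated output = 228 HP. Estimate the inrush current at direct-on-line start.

S_LR = 9.5 × 228 = 2166 kVA
I_LR = S_LR/(√3·V_L) = 2166000/(1.732×208) = 6010 A

6010 A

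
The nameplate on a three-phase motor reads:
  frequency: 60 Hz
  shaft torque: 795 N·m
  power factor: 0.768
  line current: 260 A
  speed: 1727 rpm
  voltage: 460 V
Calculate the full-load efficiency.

90.4 %

ω = 2π × 1727/60 = 180.9 rad/s; P_out = τω = 795 × 180.9 = 143816 W
P_in = √3·V_L·I_L·cosφ = 1.732 × 460 × 260 × 0.768 = 159089 W
η = P_out / P_in = 143816 / 159089 = 0.904 = 90.4%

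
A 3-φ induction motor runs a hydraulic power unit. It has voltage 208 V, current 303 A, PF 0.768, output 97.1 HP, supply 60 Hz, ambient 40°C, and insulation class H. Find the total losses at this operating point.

11400 W

P_in = √3·V·I·cosφ = 1.732×208×303×0.768 = 83833 W
P_out = 97.1×746 = 72437 W
Losses = P_in − P_out = 83833 − 72437 = 11396 W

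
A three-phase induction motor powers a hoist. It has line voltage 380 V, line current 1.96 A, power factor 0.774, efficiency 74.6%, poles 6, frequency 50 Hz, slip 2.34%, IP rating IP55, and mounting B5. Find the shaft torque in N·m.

P_in = √3·V·I·cosφ = 1.732 × 380 × 1.96 × 0.774 = 998 W
P_out = η·P_in = 0.746 × 998 = 745 W
n_s = 120×50/6 = 1000 rpm; n = 1000×(1−0.0234) = 977 rpm
ω = 2π×977/60 = 102.3 rad/s
τ = P_out/ω = 745/102.3 = 7.28 N·m

7.28 N·m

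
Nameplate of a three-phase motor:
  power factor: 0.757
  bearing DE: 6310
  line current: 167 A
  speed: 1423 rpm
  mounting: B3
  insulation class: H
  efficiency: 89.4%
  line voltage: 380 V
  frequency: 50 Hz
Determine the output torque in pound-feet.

368 lb·ft

P_in = √3·V·I·cosφ = 1.732 × 380 × 167 × 0.757 = 83204 W
P_out = η·P_in = 0.894 × 83204 = 74384 W
n = 1423 rpm
ω = 2π×1423/60 = 149 rad/s
τ = P_out/ω = 74384/149 = 499.2 N·m
In lb·ft: 499.2/1.356 = 368 lb·ft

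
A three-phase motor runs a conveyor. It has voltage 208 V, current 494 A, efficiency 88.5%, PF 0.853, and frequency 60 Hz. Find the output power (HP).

P_in = √3·V·I·cosφ = 1.732 × 208 × 494 × 0.853 = 151805 W
P_out = η·P_in = 0.885 × 151805 = 134347 W
= 134347/746 = 180 HP

180 HP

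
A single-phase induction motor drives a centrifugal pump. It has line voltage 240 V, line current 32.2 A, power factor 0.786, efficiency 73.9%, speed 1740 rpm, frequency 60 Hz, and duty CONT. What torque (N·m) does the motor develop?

P_in = V·I·cosφ = 240 × 32.2 × 0.786 = 6074 W
P_out = η·P_in = 0.739 × 6074 = 4489 W
n = 1740 rpm
ω = 2π×1740/60 = 182.2 rad/s
τ = P_out/ω = 4489/182.2 = 24.6 N·m

24.6 N·m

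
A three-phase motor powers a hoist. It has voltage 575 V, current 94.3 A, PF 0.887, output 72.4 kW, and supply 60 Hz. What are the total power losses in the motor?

10.9 kW

P_in = √3·V·I·cosφ = 1.732×575×94.3×0.887 = 83301 W
P_out = 72400 W
Losses = P_in − P_out = 83301 − 72400 = 10901 W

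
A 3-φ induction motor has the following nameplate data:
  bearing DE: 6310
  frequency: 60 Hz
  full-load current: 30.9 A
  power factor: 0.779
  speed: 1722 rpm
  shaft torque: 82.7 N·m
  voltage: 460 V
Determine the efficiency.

ω = 2π × 1722/60 = 180.3 rad/s; P_out = τω = 82.7 × 180.3 = 14911 W
P_in = √3·V_L·I_L·cosφ = 1.732 × 460 × 30.9 × 0.779 = 19178 W
η = P_out / P_in = 14911 / 19178 = 0.778 = 77.8%

77.8 %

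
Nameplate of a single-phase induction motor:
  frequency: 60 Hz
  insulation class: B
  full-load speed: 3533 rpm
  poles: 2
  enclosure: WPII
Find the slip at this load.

n_s = 120f/p = 120×60/2 = 3600 rpm
s = (n_s − n)/n_s = (3600 − 3533)/3600 = 0.0186

1.86 %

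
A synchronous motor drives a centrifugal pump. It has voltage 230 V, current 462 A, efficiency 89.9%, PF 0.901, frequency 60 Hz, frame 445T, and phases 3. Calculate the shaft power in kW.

149 kW

P_in = √3·V·I·cosφ = 1.732 × 230 × 462 × 0.901 = 165822 W
P_out = η·P_in = 0.899 × 165822 = 149074 W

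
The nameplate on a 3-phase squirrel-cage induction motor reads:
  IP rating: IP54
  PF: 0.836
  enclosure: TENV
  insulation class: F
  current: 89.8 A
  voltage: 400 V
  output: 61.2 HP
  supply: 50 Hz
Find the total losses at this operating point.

6.36 kW

P_in = √3·V·I·cosφ = 1.732×400×89.8×0.836 = 52010 W
P_out = 61.2×746 = 45655 W
Losses = P_in − P_out = 52010 − 45655 = 6355 W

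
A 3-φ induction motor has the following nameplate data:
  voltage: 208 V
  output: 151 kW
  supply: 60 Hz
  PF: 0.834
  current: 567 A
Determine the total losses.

19.4 kW

P_in = √3·V·I·cosφ = 1.732×208×567×0.834 = 170357 W
P_out = 151000 W
Losses = P_in − P_out = 170357 − 151000 = 19357 W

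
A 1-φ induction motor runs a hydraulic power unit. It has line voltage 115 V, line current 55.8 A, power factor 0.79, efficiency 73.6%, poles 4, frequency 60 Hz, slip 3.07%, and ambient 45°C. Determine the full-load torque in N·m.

P_in = V·I·cosφ = 115 × 55.8 × 0.79 = 5069 W
P_out = η·P_in = 0.736 × 5069 = 3731 W
n_s = 120×60/4 = 1800 rpm; n = 1800×(1−0.0307) = 1745 rpm
ω = 2π×1745/60 = 182.7 rad/s
τ = P_out/ω = 3731/182.7 = 20.4 N·m

20.4 N·m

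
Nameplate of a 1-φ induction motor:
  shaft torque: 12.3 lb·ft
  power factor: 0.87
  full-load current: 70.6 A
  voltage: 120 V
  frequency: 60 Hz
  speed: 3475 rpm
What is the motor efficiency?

82.3 %

τ = 12.3 lb·ft × 1.356 = 16.68 N·m
ω = 2π × 3475/60 = 363.9 rad/s; P_out = τω = 16.68 × 363.9 = 6070 W
P_in = V·I·cosφ = 120 × 70.6 × 0.87 = 7371 W
η = P_out / P_in = 6070 / 7371 = 0.823 = 82.3%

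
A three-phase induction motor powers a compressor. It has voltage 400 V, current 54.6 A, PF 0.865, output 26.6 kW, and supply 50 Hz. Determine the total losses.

6.12 kW

P_in = √3·V·I·cosφ = 1.732×400×54.6×0.865 = 32720 W
P_out = 26600 W
Losses = P_in − P_out = 32720 − 26600 = 6120 W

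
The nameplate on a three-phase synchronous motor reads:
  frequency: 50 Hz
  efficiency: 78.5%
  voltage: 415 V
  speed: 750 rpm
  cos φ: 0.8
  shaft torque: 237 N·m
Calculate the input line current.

41.2 A

ω = 2π×750/60 = 78.54 rad/s; P_out = τω = 237 × 78.54 = 18614 W
P_in = P_out / η = 18614 / 0.785 = 23712 W
I_L = P_in / (√3·V_L·cosφ) = 23712 / (1.732 × 415 × 0.8) = 41.2 A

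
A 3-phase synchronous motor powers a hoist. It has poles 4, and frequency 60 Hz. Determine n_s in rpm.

n_s = 120f/p = 120×60/4 = 1800 rpm

1800 rpm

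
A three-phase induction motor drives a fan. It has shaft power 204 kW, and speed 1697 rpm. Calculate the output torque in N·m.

ω = 2π × 1697/60 = 177.7 rad/s
τ = P/ω = 204000/177.7 = 1150 N·m

1150 N·m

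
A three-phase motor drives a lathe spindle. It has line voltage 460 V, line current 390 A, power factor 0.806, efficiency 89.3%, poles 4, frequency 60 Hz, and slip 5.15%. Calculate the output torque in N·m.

1250 N·m

P_in = √3·V·I·cosφ = 1.732 × 460 × 390 × 0.806 = 250441 W
P_out = η·P_in = 0.893 × 250441 = 223644 W
n_s = 120×60/4 = 1800 rpm; n = 1800×(1−0.0515) = 1707 rpm
ω = 2π×1707/60 = 178.8 rad/s
τ = P_out/ω = 223644/178.8 = 1250 N·m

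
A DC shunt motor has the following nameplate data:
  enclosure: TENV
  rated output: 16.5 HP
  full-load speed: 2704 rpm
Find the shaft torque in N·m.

43.5 N·m

P_out = 16.5 × 746 = 12309 W
ω = 2π × 2704/60 = 283.2 rad/s
τ = P_out/ω = 12309/283.2 = 43.5 N·m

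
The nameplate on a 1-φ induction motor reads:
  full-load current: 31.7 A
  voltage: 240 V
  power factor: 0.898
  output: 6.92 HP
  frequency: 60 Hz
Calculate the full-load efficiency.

75.6 %

P_out = 6.92 × 746 = 5162 W
P_in = V·I·cosφ = 240 × 31.7 × 0.898 = 6832 W
η = P_out / P_in = 5162 / 6832 = 0.756 = 75.6%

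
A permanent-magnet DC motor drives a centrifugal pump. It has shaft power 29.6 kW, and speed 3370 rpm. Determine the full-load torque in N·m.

83.9 N·m

ω = 2π × 3370/60 = 352.9 rad/s
τ = P/ω = 29600/352.9 = 83.9 N·m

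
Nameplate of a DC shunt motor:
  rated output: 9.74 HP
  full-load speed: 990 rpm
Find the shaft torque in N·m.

P_out = 9.74 × 746 = 7266 W
ω = 2π × 990/60 = 103.7 rad/s
τ = P_out/ω = 7266/103.7 = 70.1 N·m

70.1 N·m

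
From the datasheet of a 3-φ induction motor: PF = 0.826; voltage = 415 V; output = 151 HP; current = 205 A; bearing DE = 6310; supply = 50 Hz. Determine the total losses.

9070 W

P_in = √3·V·I·cosφ = 1.732×415×205×0.826 = 121711 W
P_out = 151×746 = 112646 W
Losses = P_in − P_out = 121711 − 112646 = 9065 W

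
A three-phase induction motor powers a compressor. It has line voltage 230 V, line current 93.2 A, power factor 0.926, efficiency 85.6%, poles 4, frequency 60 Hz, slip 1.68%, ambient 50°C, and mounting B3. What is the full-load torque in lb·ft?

P_in = √3·V·I·cosφ = 1.732 × 230 × 93.2 × 0.926 = 34380 W
P_out = η·P_in = 0.856 × 34380 = 29429 W
n_s = 120×60/4 = 1800 rpm; n = 1800×(1−0.0168) = 1770 rpm
ω = 2π×1770/60 = 185.4 rad/s
τ = P_out/ω = 29429/185.4 = 158.7 N·m
In lb·ft: 158.7/1.356 = 117 lb·ft

117 lb·ft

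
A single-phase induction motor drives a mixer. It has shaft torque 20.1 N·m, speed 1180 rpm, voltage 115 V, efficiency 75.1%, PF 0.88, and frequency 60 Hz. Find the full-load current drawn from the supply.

ω = 2π×1180/60 = 123.6 rad/s; P_out = τω = 20.1 × 123.6 = 2484 W
P_in = P_out / η = 2484 / 0.751 = 3308 W
I = P_in / (V·cosφ) = 3308 / (115 × 0.88) = 32.7 A

32.7 A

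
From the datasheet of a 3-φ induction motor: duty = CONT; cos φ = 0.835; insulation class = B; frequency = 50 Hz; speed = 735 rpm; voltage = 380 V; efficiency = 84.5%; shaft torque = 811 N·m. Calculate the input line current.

ω = 2π×735/60 = 76.97 rad/s; P_out = τω = 811 × 76.97 = 62423 W
P_in = P_out / η = 62423 / 0.845 = 73873 W
I_L = P_in / (√3·V_L·cosφ) = 73873 / (1.732 × 380 × 0.835) = 134 A

134 A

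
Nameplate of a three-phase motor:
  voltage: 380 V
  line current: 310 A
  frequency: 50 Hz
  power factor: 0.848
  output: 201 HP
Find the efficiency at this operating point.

P_out = 201 × 746 = 149946 W
P_in = √3·V_L·I_L·cosφ = 1.732 × 380 × 310 × 0.848 = 173017 W
η = P_out / P_in = 149946 / 173017 = 0.867 = 86.7%

86.7 %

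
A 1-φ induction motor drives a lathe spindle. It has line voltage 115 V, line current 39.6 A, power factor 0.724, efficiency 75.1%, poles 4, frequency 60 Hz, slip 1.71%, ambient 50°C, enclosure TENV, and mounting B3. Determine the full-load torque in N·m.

P_in = V·I·cosφ = 115 × 39.6 × 0.724 = 3297 W
P_out = η·P_in = 0.751 × 3297 = 2476 W
n_s = 120×60/4 = 1800 rpm; n = 1800×(1−0.0171) = 1769 rpm
ω = 2π×1769/60 = 185.2 rad/s
τ = P_out/ω = 2476/185.2 = 13.4 N·m

13.4 N·m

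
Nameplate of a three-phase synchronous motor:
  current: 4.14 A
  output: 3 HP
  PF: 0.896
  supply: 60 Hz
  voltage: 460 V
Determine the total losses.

P_in = √3·V·I·cosφ = 1.732×460×4.14×0.896 = 2955 W
P_out = 3×746 = 2238 W
Losses = P_in − P_out = 2955 − 2238 = 717 W

717 W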